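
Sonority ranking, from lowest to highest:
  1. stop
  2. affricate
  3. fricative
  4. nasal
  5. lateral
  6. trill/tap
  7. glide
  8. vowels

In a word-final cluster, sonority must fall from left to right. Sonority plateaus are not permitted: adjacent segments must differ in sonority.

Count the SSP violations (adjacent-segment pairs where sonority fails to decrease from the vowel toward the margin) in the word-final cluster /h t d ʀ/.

2

/h/ — fricative, sonority 3.
/t/ — stop, sonority 1.
/d/ — stop, sonority 1.
/ʀ/ — trill/tap, sonority 6.
/h/→/t/: 3→1 (falls) — ok.
/t/→/d/: 1→1 (plateau) — violation.
/d/→/ʀ/: 1→6 (does not fall) — violation.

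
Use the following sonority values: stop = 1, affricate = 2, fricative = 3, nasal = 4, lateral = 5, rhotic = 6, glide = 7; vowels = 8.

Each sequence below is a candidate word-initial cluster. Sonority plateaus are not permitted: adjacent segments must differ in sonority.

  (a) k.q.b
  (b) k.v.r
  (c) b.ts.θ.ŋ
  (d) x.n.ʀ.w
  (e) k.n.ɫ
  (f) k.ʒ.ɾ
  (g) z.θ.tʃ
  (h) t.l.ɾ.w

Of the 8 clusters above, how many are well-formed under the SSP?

6

(a) k.q.b: profile 1-1-1 — violates.
(b) k.v.r: profile 1-3-6 — obeys.
(c) b.ts.θ.ŋ: profile 1-2-3-4 — obeys.
(d) x.n.ʀ.w: profile 3-4-6-7 — obeys.
(e) k.n.ɫ: profile 1-4-5 — obeys.
(f) k.ʒ.ɾ: profile 1-3-6 — obeys.
(g) z.θ.tʃ: profile 3-3-2 — violates.
(h) t.l.ɾ.w: profile 1-5-6-7 — obeys.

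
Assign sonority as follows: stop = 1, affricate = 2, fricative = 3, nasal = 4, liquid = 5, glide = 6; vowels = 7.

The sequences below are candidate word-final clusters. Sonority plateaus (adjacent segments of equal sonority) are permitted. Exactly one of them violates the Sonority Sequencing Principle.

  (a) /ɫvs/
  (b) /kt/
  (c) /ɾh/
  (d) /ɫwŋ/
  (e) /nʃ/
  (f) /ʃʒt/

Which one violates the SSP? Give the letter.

(a) /ɫvs/: profile 5-3-3 — obeys.
(b) /kt/: profile 1-1 — obeys.
(c) /ɾh/: profile 5-3 — obeys.
(d) /ɫwŋ/: profile 5-6-4 — violates.
(e) /nʃ/: profile 4-3 — obeys.
(f) /ʃʒt/: profile 3-3-1 — obeys.

d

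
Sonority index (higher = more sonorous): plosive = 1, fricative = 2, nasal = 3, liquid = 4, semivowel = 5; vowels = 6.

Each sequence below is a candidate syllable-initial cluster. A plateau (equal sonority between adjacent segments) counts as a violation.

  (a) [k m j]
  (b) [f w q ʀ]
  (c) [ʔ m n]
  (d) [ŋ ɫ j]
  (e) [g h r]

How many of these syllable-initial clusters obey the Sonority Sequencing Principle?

3

(a) sonority 1-3-5: well-formed.
(b) sonority 2-5-1-4: ill-formed.
(c) sonority 1-3-3: ill-formed.
(d) sonority 3-4-5: well-formed.
(e) sonority 1-2-4: well-formed.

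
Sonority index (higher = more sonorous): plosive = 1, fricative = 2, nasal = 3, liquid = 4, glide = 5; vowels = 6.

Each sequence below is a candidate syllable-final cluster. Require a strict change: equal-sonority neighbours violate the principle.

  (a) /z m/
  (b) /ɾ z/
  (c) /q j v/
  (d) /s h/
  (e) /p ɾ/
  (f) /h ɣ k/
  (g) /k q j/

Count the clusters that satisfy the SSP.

(a) sonority 2-3: ill-formed.
(b) sonority 4-2: well-formed.
(c) sonority 1-5-2: ill-formed.
(d) sonority 2-2: ill-formed.
(e) sonority 1-4: ill-formed.
(f) sonority 2-2-1: ill-formed.
(g) sonority 1-1-5: ill-formed.

1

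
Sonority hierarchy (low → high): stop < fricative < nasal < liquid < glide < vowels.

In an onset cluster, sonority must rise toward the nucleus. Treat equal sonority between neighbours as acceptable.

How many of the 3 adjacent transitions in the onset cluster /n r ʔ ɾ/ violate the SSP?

/n/ — nasal, sonority 3.
/r/ — liquid, sonority 4.
/ʔ/ — stop, sonority 1.
/ɾ/ — liquid, sonority 4.
/n/→/r/: 3→4 (rises) — ok.
/r/→/ʔ/: 4→1 (does not rise) — violation.
/ʔ/→/ɾ/: 1→4 (rises) — ok.

1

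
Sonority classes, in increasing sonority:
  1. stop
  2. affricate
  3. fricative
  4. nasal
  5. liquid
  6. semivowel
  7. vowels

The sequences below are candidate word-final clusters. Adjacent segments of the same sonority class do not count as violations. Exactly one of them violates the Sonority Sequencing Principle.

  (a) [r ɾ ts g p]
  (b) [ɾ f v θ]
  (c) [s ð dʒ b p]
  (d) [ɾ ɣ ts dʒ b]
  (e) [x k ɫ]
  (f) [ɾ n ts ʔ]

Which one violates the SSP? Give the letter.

(a) [r ɾ ts g p]: profile 5-5-2-1-1 — obeys.
(b) [ɾ f v θ]: profile 5-3-3-3 — obeys.
(c) [s ð dʒ b p]: profile 3-3-2-1-1 — obeys.
(d) [ɾ ɣ ts dʒ b]: profile 5-3-2-2-1 — obeys.
(e) [x k ɫ]: profile 3-1-5 — violates.
(f) [ɾ n ts ʔ]: profile 5-4-2-1 — obeys.

e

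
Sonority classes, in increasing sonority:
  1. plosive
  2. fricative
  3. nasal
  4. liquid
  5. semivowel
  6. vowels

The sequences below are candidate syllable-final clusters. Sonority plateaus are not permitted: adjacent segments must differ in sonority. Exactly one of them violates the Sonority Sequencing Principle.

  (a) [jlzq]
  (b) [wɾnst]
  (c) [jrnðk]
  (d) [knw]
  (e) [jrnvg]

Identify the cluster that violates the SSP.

(a) [jlzq]: profile 5-4-2-1 — obeys.
(b) [wɾnst]: profile 5-4-3-2-1 — obeys.
(c) [jrnðk]: profile 5-4-3-2-1 — obeys.
(d) [knw]: profile 1-3-5 — violates.
(e) [jrnvg]: profile 5-4-3-2-1 — obeys.

d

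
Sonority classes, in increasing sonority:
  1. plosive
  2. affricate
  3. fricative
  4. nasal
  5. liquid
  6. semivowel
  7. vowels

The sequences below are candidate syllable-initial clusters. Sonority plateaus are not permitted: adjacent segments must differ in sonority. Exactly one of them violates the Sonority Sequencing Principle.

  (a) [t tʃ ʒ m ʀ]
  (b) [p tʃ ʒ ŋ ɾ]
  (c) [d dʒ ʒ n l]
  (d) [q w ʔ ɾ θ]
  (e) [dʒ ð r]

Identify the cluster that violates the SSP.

(a) 1-2-3-4-5 → obeys
(b) 1-2-3-4-5 → obeys
(c) 1-2-3-4-5 → obeys
(d) 1-6-1-5-3 → violates
(e) 2-3-5 → obeys

d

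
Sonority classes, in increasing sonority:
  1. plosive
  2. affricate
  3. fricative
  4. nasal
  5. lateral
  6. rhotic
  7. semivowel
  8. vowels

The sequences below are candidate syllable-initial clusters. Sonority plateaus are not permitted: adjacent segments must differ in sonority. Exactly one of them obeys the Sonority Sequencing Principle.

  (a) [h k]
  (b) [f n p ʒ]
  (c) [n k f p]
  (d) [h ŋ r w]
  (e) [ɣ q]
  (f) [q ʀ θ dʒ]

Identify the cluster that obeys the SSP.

d

(a) sonority 3-1: ill-formed.
(b) sonority 3-4-1-3: ill-formed.
(c) sonority 4-1-3-1: ill-formed.
(d) sonority 3-4-6-7: well-formed.
(e) sonority 3-1: ill-formed.
(f) sonority 1-6-3-2: ill-formed.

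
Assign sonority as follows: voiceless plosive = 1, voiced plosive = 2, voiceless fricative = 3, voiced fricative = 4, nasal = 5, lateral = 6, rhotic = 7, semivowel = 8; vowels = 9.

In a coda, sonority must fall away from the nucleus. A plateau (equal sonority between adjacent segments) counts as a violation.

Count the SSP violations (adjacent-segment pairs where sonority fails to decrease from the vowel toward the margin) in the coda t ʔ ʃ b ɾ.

/t/ — voiceless plosive, sonority 1.
/ʔ/ — voiceless plosive, sonority 1.
/ʃ/ — voiceless fricative, sonority 3.
/b/ — voiced plosive, sonority 2.
/ɾ/ — rhotic, sonority 7.
/t/→/ʔ/: 1→1 (plateau) — violation.
/ʔ/→/ʃ/: 1→3 (does not fall) — violation.
/ʃ/→/b/: 3→2 (falls) — ok.
/b/→/ɾ/: 2→7 (does not fall) — violation.

3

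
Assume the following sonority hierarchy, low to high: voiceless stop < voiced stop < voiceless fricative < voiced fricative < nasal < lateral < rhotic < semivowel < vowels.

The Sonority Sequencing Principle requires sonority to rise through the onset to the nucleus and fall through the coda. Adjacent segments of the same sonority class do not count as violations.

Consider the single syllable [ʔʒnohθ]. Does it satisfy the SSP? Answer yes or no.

yes

Onset: /ʔ/ is a voiceless stop (sonority 1), /ʒ/ is a voiced fricative (sonority 4), /n/ is a nasal (sonority 5); then the nucleus /o/ (sonority 9).
Onset profile 1-4-5-9 — rises to the nucleus.
Coda: /h/ is a voiceless fricative (sonority 3), /θ/ is a voiceless fricative (sonority 3).
Coda profile 9-3-3 — falls from the nucleus.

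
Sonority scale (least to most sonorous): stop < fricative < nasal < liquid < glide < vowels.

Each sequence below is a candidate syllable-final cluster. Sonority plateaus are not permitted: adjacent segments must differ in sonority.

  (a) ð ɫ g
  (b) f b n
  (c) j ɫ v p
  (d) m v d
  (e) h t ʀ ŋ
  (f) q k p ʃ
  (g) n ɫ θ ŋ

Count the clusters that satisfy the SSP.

2

(a) sonority 2-4-1: ill-formed.
(b) sonority 2-1-3: ill-formed.
(c) sonority 5-4-2-1: well-formed.
(d) sonority 3-2-1: well-formed.
(e) sonority 2-1-4-3: ill-formed.
(f) sonority 1-1-1-2: ill-formed.
(g) sonority 3-4-2-3: ill-formed.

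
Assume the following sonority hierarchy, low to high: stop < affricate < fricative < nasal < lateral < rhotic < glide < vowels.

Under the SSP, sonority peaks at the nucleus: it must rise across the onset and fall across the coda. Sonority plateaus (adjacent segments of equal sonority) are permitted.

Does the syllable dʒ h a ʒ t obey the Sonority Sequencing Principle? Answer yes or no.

yes

Onset: /dʒ/ is an affricate (sonority 2), /h/ is a fricative (sonority 3); then the nucleus /a/ (sonority 8).
Onset profile 2-3-8 — rises to the nucleus.
Coda: /ʒ/ is a fricative (sonority 3), /t/ is a stop (sonority 1).
Coda profile 8-3-1 — falls from the nucleus.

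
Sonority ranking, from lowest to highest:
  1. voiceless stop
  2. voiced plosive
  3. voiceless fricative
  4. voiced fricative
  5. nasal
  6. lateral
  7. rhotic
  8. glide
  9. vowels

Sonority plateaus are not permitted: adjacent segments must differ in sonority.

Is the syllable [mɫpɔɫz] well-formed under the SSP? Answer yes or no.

Onset: /m/ is a nasal (sonority 5), /ɫ/ is a lateral (sonority 6), /p/ is a voiceless stop (sonority 1); then the nucleus /ɔ/ (sonority 9).
Onset profile 5-6-1-9 — does not strictly rise throughout.
Coda: /ɫ/ is a lateral (sonority 6), /z/ is a voiced fricative (sonority 4).
Coda profile 9-6-4 — falls from the nucleus.

no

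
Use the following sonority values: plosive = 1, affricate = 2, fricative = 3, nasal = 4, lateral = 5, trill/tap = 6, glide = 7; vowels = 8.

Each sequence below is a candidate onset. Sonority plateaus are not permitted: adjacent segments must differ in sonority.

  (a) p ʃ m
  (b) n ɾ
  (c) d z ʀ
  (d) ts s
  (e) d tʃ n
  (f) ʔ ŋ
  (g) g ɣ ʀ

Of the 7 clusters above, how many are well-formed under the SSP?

(a) sonority 1-3-4: well-formed.
(b) sonority 4-6: well-formed.
(c) sonority 1-3-6: well-formed.
(d) sonority 2-3: well-formed.
(e) sonority 1-2-4: well-formed.
(f) sonority 1-4: well-formed.
(g) sonority 1-3-6: well-formed.

7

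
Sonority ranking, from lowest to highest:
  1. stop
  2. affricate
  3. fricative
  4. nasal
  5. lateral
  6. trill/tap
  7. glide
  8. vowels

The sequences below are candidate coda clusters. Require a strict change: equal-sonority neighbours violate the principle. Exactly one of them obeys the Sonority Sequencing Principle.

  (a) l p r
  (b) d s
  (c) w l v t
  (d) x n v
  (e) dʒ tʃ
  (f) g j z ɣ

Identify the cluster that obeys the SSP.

(a) sonority 5-1-6: ill-formed.
(b) sonority 1-3: ill-formed.
(c) sonority 7-5-3-1: well-formed.
(d) sonority 3-4-3: ill-formed.
(e) sonority 2-2: ill-formed.
(f) sonority 1-7-3-3: ill-formed.

c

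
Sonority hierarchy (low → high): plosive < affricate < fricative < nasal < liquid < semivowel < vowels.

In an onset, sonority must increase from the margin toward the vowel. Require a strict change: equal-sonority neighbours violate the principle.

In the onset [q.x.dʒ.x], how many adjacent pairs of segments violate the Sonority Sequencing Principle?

/q/ is a plosive (sonority 1).
/x/ is a fricative (sonority 3).
/dʒ/ is an affricate (sonority 2).
/x/ is a fricative (sonority 3).
/q/→/x/: 1→3 (rises) — ok.
/x/→/dʒ/: 3→2 (does not rise) — violation.
/dʒ/→/x/: 2→3 (rises) — ok.

1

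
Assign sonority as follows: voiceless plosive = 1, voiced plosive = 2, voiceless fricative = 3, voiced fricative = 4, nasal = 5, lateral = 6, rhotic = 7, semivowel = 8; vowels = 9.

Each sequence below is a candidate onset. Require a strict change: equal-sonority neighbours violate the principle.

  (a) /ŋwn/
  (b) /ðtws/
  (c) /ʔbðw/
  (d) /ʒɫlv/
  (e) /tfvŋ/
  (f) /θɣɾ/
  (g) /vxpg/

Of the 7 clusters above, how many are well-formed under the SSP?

3

(a) /ŋwn/: profile 5-8-5 — violates.
(b) /ðtws/: profile 4-1-8-3 — violates.
(c) /ʔbðw/: profile 1-2-4-8 — obeys.
(d) /ʒɫlv/: profile 4-6-6-4 — violates.
(e) /tfvŋ/: profile 1-3-4-5 — obeys.
(f) /θɣɾ/: profile 3-4-7 — obeys.
(g) /vxpg/: profile 4-3-1-2 — violates.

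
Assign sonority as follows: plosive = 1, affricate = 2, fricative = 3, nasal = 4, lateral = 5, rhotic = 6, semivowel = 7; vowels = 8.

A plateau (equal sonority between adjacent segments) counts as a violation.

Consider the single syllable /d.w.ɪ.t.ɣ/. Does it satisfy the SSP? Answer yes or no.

no

Onset: /d/ is a plosive (sonority 1), /w/ is a semivowel (sonority 7); then the nucleus /ɪ/ (sonority 8).
Onset profile 1-7-8 — rises to the nucleus.
Coda: /t/ is a plosive (sonority 1), /ɣ/ is a fricative (sonority 3).
Coda profile 8-1-3 — does not strictly fall throughout.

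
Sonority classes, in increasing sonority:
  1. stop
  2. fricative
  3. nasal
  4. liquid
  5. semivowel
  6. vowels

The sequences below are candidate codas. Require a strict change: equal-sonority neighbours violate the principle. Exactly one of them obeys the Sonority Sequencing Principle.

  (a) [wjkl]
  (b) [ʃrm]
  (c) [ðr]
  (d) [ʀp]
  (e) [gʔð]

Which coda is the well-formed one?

d

(a) 5-5-1-4 → violates
(b) 2-4-3 → violates
(c) 2-4 → violates
(d) 4-1 → obeys
(e) 1-1-2 → violates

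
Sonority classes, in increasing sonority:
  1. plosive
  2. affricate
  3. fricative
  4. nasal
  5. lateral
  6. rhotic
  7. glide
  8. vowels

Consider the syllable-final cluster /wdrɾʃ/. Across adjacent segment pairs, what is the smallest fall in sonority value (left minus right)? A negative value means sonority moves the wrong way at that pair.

/w/: glide = 7.
/d/: plosive = 1.
/r/: rhotic = 6.
/ɾ/: rhotic = 6.
/ʃ/: fricative = 3.
/w/→/d/: change +6.
/d/→/r/: change -5.
/r/→/ɾ/: change +0.
/ɾ/→/ʃ/: change +3.
Minimum = -5.

-5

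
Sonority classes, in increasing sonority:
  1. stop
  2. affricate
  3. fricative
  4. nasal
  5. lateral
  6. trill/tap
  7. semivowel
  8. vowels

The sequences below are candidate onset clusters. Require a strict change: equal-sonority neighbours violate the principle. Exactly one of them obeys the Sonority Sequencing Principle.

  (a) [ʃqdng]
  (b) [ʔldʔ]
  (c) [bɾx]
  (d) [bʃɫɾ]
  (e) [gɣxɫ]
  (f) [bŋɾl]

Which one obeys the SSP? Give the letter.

d

(a) [ʃqdng]: profile 3-1-1-4-1 — violates.
(b) [ʔldʔ]: profile 1-5-1-1 — violates.
(c) [bɾx]: profile 1-6-3 — violates.
(d) [bʃɫɾ]: profile 1-3-5-6 — obeys.
(e) [gɣxɫ]: profile 1-3-3-5 — violates.
(f) [bŋɾl]: profile 1-4-6-5 — violates.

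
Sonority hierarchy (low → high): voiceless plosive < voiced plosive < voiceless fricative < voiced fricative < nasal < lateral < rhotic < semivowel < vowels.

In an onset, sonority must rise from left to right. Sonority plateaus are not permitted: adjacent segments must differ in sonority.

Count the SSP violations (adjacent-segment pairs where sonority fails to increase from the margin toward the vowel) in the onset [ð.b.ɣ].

1

/ð/: voiced fricative = 4.
/b/: voiced plosive = 2.
/ɣ/: voiced fricative = 4.
/ð/→/b/: 4→2 (does not rise) — violation.
/b/→/ɣ/: 2→4 (rises) — ok.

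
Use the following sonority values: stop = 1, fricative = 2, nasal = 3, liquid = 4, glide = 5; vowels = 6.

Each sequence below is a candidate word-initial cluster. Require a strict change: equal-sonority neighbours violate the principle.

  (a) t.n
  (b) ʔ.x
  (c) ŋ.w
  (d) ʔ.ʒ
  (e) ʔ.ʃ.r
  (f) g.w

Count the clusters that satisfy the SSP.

(a) 1-3 → obeys
(b) 1-2 → obeys
(c) 3-5 → obeys
(d) 1-2 → obeys
(e) 1-2-4 → obeys
(f) 1-5 → obeys

6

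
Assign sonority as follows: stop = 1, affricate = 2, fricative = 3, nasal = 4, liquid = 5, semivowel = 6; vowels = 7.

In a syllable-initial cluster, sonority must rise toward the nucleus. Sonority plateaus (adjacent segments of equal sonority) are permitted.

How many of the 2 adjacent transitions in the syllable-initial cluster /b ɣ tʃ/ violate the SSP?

1

/b/ is a stop (sonority 1).
/ɣ/ is a fricative (sonority 3).
/tʃ/ is an affricate (sonority 2).
/b/→/ɣ/: 1→3 (rises) — ok.
/ɣ/→/tʃ/: 3→2 (does not rise) — violation.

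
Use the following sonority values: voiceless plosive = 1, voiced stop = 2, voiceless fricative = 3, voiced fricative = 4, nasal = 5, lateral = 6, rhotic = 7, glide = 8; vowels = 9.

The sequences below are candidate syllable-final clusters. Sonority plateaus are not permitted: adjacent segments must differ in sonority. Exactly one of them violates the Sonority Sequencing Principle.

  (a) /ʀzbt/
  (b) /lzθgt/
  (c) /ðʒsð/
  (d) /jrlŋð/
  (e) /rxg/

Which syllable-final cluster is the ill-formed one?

(a) 7-4-2-1 → obeys
(b) 6-4-3-2-1 → obeys
(c) 4-4-3-4 → violates
(d) 8-7-6-5-4 → obeys
(e) 7-3-2 → obeys

c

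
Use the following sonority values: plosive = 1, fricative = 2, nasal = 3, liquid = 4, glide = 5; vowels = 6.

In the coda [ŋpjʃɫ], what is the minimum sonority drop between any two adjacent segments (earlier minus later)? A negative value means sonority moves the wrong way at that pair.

/ŋ/: nasal = 3.
/p/: plosive = 1.
/j/: glide = 5.
/ʃ/: fricative = 2.
/ɫ/: liquid = 4.
/ŋ/→/p/: change +2.
/p/→/j/: change -4.
/j/→/ʃ/: change +3.
/ʃ/→/ɫ/: change -2.
Minimum = -4.

-4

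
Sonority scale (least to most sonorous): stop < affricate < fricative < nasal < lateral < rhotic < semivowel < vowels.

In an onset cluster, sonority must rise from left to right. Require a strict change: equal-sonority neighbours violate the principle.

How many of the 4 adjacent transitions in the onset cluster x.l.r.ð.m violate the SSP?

/x/ — fricative, sonority 3.
/l/ — lateral, sonority 5.
/r/ — rhotic, sonority 6.
/ð/ — fricative, sonority 3.
/m/ — nasal, sonority 4.
/x/→/l/: 3→5 (rises) — ok.
/l/→/r/: 5→6 (rises) — ok.
/r/→/ð/: 6→3 (does not rise) — violation.
/ð/→/m/: 3→4 (rises) — ok.

1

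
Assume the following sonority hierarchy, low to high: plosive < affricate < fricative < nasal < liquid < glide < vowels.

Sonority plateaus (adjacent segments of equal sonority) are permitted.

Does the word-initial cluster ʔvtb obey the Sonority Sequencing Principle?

/ʔ/: plosive = 1.
/v/: fricative = 3.
/t/: plosive = 1.
/b/: plosive = 1.
The profile is 1-3-1-1. Between /v/ (3) and /t/ (1) sonority does not rise, so the cluster violates the SSP.

no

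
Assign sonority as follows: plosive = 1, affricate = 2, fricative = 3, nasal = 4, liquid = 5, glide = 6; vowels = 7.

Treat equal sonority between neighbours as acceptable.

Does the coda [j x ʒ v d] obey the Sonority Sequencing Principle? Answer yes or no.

/j/ is a glide (sonority 6).
/x/ is a fricative (sonority 3).
/ʒ/ is a fricative (sonority 3).
/v/ is a fricative (sonority 3).
/d/ is a plosive (sonority 1).
The profile 6-3-3-3-1 is non-increasing (plateaus allowed), so the coda satisfies the SSP.

yes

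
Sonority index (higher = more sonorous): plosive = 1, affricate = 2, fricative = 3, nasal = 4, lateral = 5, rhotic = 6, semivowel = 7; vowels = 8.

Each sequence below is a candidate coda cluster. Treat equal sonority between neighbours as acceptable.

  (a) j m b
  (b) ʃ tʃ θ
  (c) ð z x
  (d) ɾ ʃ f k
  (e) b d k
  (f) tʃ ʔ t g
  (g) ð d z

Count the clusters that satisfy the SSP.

(a) 7-4-1 → obeys
(b) 3-2-3 → violates
(c) 3-3-3 → obeys
(d) 6-3-3-1 → obeys
(e) 1-1-1 → obeys
(f) 2-1-1-1 → obeys
(g) 3-1-3 → violates

5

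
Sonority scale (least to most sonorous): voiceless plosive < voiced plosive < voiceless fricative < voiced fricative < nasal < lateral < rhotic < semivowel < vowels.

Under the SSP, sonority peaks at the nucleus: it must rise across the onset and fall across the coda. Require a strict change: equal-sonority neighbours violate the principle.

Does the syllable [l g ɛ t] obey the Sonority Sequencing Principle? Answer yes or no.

Onset: /l/ is a lateral (sonority 6), /g/ is a voiced plosive (sonority 2); then the nucleus /ɛ/ (sonority 9).
Onset profile 6-2-9 — does not strictly rise throughout.
Coda: /t/ is a voiceless plosive (sonority 1).
Coda profile 9-1 — falls from the nucleus.

no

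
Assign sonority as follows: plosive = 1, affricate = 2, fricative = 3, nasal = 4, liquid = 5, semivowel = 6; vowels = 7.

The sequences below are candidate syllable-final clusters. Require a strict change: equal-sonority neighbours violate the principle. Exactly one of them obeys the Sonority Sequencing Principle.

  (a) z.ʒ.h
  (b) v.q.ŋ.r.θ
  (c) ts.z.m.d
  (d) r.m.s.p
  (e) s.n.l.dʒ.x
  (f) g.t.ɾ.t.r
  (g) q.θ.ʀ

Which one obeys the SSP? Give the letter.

d

(a) z.ʒ.h: profile 3-3-3 — violates.
(b) v.q.ŋ.r.θ: profile 3-1-4-5-3 — violates.
(c) ts.z.m.d: profile 2-3-4-1 — violates.
(d) r.m.s.p: profile 5-4-3-1 — obeys.
(e) s.n.l.dʒ.x: profile 3-4-5-2-3 — violates.
(f) g.t.ɾ.t.r: profile 1-1-5-1-5 — violates.
(g) q.θ.ʀ: profile 1-3-5 — violates.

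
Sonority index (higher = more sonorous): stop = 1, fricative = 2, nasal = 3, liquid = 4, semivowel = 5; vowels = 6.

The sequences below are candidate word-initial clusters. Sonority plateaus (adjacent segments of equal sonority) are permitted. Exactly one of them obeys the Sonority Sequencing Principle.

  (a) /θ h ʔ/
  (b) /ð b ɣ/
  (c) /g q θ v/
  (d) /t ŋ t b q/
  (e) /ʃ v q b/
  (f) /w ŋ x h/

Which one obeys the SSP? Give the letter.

(a) /θ h ʔ/: profile 2-2-1 — violates.
(b) /ð b ɣ/: profile 2-1-2 — violates.
(c) /g q θ v/: profile 1-1-2-2 — obeys.
(d) /t ŋ t b q/: profile 1-3-1-1-1 — violates.
(e) /ʃ v q b/: profile 2-2-1-1 — violates.
(f) /w ŋ x h/: profile 5-3-2-2 — violates.

c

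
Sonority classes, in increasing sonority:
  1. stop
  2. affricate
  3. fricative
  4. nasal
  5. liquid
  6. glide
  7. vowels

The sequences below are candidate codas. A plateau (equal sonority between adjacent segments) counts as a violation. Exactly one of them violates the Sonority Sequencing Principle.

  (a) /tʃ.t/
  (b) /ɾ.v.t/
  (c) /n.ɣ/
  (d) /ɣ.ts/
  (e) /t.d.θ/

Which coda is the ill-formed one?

e

(a) /tʃ.t/: profile 2-1 — obeys.
(b) /ɾ.v.t/: profile 5-3-1 — obeys.
(c) /n.ɣ/: profile 4-3 — obeys.
(d) /ɣ.ts/: profile 3-2 — obeys.
(e) /t.d.θ/: profile 1-1-3 — violates.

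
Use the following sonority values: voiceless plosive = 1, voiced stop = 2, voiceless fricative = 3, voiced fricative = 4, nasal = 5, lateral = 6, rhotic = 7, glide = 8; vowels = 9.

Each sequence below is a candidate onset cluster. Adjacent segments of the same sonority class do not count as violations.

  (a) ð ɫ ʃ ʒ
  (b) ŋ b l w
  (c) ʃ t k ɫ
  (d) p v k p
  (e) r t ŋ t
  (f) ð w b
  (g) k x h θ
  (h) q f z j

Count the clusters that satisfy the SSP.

(a) ð ɫ ʃ ʒ: profile 4-6-3-4 — violates.
(b) ŋ b l w: profile 5-2-6-8 — violates.
(c) ʃ t k ɫ: profile 3-1-1-6 — violates.
(d) p v k p: profile 1-4-1-1 — violates.
(e) r t ŋ t: profile 7-1-5-1 — violates.
(f) ð w b: profile 4-8-2 — violates.
(g) k x h θ: profile 1-3-3-3 — obeys.
(h) q f z j: profile 1-3-4-8 — obeys.

2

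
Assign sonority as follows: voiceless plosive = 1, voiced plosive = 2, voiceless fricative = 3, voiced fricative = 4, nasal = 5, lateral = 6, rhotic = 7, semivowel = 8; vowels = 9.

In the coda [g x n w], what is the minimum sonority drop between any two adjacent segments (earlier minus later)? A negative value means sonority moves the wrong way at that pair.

/g/: voiced plosive = 2.
/x/: voiceless fricative = 3.
/n/: nasal = 5.
/w/: semivowel = 8.
/g/→/x/: change -1.
/x/→/n/: change -2.
/n/→/w/: change -3.
Minimum = -3.

-3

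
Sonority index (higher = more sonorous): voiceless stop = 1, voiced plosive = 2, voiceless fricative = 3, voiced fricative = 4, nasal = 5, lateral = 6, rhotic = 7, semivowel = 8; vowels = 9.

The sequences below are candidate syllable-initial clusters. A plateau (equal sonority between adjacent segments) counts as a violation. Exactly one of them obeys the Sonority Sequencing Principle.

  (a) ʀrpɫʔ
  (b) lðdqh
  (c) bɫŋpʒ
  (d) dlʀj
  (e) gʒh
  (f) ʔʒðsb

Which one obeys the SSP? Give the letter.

(a) sonority 7-7-1-6-1: ill-formed.
(b) sonority 6-4-2-1-3: ill-formed.
(c) sonority 2-6-5-1-4: ill-formed.
(d) sonority 2-6-7-8: well-formed.
(e) sonority 2-4-3: ill-formed.
(f) sonority 1-4-4-3-2: ill-formed.

d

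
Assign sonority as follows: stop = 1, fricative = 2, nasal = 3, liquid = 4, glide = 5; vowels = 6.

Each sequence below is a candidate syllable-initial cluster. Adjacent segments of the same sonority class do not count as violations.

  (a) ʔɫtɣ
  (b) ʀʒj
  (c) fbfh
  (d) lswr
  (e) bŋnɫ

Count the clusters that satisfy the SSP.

(a) ʔɫtɣ: profile 1-4-1-2 — violates.
(b) ʀʒj: profile 4-2-5 — violates.
(c) fbfh: profile 2-1-2-2 — violates.
(d) lswr: profile 4-2-5-4 — violates.
(e) bŋnɫ: profile 1-3-3-4 — obeys.

1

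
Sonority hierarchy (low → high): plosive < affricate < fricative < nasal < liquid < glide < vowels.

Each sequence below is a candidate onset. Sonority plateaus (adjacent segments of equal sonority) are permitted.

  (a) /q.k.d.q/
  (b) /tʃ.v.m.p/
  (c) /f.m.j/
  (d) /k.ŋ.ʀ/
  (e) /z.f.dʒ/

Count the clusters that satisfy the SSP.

3

(a) sonority 1-1-1-1: well-formed.
(b) sonority 2-3-4-1: ill-formed.
(c) sonority 3-4-6: well-formed.
(d) sonority 1-4-5: well-formed.
(e) sonority 3-3-2: ill-formed.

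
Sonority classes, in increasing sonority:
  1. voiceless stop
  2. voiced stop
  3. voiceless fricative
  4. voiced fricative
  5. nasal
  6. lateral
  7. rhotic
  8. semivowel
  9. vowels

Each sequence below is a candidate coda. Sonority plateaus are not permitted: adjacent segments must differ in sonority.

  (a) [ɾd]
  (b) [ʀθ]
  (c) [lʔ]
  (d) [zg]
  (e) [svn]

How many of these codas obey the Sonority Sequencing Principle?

4

(a) sonority 7-2: well-formed.
(b) sonority 7-3: well-formed.
(c) sonority 6-1: well-formed.
(d) sonority 4-2: well-formed.
(e) sonority 3-4-5: ill-formed.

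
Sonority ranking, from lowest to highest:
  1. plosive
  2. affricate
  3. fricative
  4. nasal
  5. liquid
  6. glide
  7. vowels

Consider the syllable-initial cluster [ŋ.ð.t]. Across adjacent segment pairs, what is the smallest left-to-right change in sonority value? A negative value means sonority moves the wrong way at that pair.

-2

/ŋ/ — nasal, sonority 4.
/ð/ — fricative, sonority 3.
/t/ — plosive, sonority 1.
/ŋ/→/ð/: change -1.
/ð/→/t/: change -2.
Minimum = -2.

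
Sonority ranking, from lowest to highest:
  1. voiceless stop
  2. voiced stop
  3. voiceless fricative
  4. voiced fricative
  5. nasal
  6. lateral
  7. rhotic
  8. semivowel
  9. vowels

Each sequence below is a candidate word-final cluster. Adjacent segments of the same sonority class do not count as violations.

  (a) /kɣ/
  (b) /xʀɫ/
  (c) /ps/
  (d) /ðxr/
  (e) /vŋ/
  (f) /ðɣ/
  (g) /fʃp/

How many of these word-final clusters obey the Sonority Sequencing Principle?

2

(a) 1-4 → violates
(b) 3-7-6 → violates
(c) 1-3 → violates
(d) 4-3-7 → violates
(e) 4-5 → violates
(f) 4-4 → obeys
(g) 3-3-1 → obeys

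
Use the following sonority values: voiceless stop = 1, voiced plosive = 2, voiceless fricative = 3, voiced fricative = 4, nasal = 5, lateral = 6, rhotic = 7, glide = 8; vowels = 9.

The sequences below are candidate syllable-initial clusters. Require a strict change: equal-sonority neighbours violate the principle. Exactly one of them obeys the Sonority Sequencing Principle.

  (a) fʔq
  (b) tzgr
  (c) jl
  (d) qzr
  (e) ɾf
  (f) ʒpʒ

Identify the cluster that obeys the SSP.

(a) 3-1-1 → violates
(b) 1-4-2-7 → violates
(c) 8-6 → violates
(d) 1-4-7 → obeys
(e) 7-3 → violates
(f) 4-1-4 → violates

d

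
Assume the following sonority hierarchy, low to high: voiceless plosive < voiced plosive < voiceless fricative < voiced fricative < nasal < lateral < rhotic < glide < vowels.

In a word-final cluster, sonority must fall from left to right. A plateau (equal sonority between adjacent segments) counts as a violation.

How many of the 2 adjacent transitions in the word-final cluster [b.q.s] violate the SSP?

/b/: voiced plosive = 2.
/q/: voiceless plosive = 1.
/s/: voiceless fricative = 3.
/b/→/q/: 2→1 (falls) — ok.
/q/→/s/: 1→3 (does not fall) — violation.

1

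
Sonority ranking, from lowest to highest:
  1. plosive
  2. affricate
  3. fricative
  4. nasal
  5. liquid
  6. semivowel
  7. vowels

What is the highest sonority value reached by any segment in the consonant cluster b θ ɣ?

/b/ is a plosive (sonority 1).
/θ/ is a fricative (sonority 3).
/ɣ/ is a fricative (sonority 3).
The maximum is 3.

3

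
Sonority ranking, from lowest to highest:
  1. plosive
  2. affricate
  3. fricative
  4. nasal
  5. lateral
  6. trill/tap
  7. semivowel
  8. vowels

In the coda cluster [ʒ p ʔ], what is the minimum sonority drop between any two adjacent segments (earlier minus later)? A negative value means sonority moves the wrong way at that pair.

/ʒ/ — fricative, sonority 3.
/p/ — plosive, sonority 1.
/ʔ/ — plosive, sonority 1.
/ʒ/→/p/: change +2.
/p/→/ʔ/: change +0.
Minimum = 0.

0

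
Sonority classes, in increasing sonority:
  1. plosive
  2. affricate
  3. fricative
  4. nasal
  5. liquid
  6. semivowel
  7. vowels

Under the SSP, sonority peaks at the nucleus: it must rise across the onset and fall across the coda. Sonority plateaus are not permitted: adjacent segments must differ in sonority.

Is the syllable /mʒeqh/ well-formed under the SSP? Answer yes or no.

no

Onset: /m/ is a nasal (sonority 4), /ʒ/ is a fricative (sonority 3); then the nucleus /e/ (sonority 7).
Onset profile 4-3-7 — does not strictly rise throughout.
Coda: /q/ is a plosive (sonority 1), /h/ is a fricative (sonority 3).
Coda profile 7-1-3 — does not strictly fall throughout.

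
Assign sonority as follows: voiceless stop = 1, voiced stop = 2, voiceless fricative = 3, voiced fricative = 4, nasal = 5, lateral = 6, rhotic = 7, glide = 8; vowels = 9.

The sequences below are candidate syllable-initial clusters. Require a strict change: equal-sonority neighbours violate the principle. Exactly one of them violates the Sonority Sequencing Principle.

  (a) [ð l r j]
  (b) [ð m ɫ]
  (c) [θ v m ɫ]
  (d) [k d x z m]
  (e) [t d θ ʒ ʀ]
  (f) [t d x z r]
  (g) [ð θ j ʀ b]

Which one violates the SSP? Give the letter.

g

(a) [ð l r j]: profile 4-6-7-8 — obeys.
(b) [ð m ɫ]: profile 4-5-6 — obeys.
(c) [θ v m ɫ]: profile 3-4-5-6 — obeys.
(d) [k d x z m]: profile 1-2-3-4-5 — obeys.
(e) [t d θ ʒ ʀ]: profile 1-2-3-4-7 — obeys.
(f) [t d x z r]: profile 1-2-3-4-7 — obeys.
(g) [ð θ j ʀ b]: profile 4-3-8-7-2 — violates.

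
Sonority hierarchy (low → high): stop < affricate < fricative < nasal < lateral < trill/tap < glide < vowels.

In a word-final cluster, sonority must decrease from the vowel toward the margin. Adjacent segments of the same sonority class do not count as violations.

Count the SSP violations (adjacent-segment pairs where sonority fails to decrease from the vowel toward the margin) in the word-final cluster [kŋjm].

2

/k/ is a stop (sonority 1).
/ŋ/ is a nasal (sonority 4).
/j/ is a glide (sonority 7).
/m/ is a nasal (sonority 4).
/k/→/ŋ/: 1→4 (does not fall) — violation.
/ŋ/→/j/: 4→7 (does not fall) — violation.
/j/→/m/: 7→4 (falls) — ok.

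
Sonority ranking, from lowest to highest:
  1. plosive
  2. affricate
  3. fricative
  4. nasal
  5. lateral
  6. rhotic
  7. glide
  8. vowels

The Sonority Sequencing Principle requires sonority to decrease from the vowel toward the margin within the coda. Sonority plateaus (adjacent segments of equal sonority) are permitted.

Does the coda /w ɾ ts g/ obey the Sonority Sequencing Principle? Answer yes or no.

yes

/w/ — glide, sonority 7.
/ɾ/ — rhotic, sonority 6.
/ts/ — affricate, sonority 2.
/g/ — plosive, sonority 1.
The profile 7-6-2-1 strictly falls, so the coda satisfies the SSP.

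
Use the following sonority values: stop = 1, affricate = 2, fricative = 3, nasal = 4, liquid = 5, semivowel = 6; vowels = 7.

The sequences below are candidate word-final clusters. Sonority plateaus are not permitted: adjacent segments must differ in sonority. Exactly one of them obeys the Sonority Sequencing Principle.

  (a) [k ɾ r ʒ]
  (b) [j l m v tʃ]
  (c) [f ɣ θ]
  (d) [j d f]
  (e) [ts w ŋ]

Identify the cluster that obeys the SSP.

b

(a) [k ɾ r ʒ]: profile 1-5-5-3 — violates.
(b) [j l m v tʃ]: profile 6-5-4-3-2 — obeys.
(c) [f ɣ θ]: profile 3-3-3 — violates.
(d) [j d f]: profile 6-1-3 — violates.
(e) [ts w ŋ]: profile 2-6-4 — violates.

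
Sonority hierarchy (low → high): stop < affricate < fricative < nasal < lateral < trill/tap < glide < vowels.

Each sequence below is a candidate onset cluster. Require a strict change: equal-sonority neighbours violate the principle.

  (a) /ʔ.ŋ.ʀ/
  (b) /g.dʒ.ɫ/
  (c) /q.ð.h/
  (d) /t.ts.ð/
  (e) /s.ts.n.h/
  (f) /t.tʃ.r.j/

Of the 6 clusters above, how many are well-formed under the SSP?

4

(a) sonority 1-4-6: well-formed.
(b) sonority 1-2-5: well-formed.
(c) sonority 1-3-3: ill-formed.
(d) sonority 1-2-3: well-formed.
(e) sonority 3-2-4-3: ill-formed.
(f) sonority 1-2-6-7: well-formed.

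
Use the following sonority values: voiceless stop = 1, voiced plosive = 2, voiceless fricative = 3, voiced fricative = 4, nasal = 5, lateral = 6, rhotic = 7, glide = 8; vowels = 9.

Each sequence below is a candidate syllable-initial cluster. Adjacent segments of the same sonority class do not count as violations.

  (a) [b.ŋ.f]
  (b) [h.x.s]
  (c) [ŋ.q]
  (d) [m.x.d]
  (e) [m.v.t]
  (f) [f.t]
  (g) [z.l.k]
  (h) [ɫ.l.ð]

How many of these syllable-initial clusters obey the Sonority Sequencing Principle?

(a) 2-5-3 → violates
(b) 3-3-3 → obeys
(c) 5-1 → violates
(d) 5-3-2 → violates
(e) 5-4-1 → violates
(f) 3-1 → violates
(g) 4-6-1 → violates
(h) 6-6-4 → violates

1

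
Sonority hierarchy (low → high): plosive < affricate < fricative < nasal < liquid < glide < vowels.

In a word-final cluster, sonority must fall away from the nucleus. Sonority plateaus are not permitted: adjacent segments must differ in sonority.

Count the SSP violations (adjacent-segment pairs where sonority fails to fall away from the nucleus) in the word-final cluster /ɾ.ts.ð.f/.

/ɾ/ — liquid, sonority 5.
/ts/ — affricate, sonority 2.
/ð/ — fricative, sonority 3.
/f/ — fricative, sonority 3.
/ɾ/→/ts/: 5→2 (falls) — ok.
/ts/→/ð/: 2→3 (does not fall) — violation.
/ð/→/f/: 3→3 (plateau) — violation.

2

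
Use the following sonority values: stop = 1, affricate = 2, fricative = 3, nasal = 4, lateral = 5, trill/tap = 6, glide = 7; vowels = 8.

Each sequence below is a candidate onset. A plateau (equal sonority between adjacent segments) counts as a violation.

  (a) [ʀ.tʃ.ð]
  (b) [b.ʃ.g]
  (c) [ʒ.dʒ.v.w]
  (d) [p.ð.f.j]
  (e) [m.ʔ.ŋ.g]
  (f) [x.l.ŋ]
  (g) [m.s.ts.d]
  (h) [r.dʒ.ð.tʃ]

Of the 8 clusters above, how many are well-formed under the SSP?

0

(a) 6-2-3 → violates
(b) 1-3-1 → violates
(c) 3-2-3-7 → violates
(d) 1-3-3-7 → violates
(e) 4-1-4-1 → violates
(f) 3-5-4 → violates
(g) 4-3-2-1 → violates
(h) 6-2-3-2 → violates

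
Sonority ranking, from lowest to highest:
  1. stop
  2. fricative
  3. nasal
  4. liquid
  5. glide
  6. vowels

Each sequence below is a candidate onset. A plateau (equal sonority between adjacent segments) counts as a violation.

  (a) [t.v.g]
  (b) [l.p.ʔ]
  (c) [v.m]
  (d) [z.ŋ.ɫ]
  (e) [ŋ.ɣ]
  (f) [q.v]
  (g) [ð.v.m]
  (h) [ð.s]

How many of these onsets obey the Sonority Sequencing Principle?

3

(a) sonority 1-2-1: ill-formed.
(b) sonority 4-1-1: ill-formed.
(c) sonority 2-3: well-formed.
(d) sonority 2-3-4: well-formed.
(e) sonority 3-2: ill-formed.
(f) sonority 1-2: well-formed.
(g) sonority 2-2-3: ill-formed.
(h) sonority 2-2: ill-formed.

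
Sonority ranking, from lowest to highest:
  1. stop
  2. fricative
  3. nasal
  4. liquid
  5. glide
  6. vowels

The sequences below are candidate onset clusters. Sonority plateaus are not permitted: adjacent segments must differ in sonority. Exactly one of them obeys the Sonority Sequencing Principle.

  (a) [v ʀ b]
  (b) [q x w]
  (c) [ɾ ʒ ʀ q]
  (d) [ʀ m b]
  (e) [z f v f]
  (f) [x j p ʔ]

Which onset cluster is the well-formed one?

b

(a) sonority 2-4-1: ill-formed.
(b) sonority 1-2-5: well-formed.
(c) sonority 4-2-4-1: ill-formed.
(d) sonority 4-3-1: ill-formed.
(e) sonority 2-2-2-2: ill-formed.
(f) sonority 2-5-1-1: ill-formed.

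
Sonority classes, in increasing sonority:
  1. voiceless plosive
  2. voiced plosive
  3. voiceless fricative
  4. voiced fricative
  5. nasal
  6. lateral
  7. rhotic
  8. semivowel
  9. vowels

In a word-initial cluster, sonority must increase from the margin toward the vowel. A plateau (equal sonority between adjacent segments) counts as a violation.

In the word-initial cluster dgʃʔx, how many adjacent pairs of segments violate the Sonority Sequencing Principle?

2

/d/ — voiced plosive, sonority 2.
/g/ — voiced plosive, sonority 2.
/ʃ/ — voiceless fricative, sonority 3.
/ʔ/ — voiceless plosive, sonority 1.
/x/ — voiceless fricative, sonority 3.
/d/→/g/: 2→2 (plateau) — violation.
/g/→/ʃ/: 2→3 (rises) — ok.
/ʃ/→/ʔ/: 3→1 (does not rise) — violation.
/ʔ/→/x/: 1→3 (rises) — ok.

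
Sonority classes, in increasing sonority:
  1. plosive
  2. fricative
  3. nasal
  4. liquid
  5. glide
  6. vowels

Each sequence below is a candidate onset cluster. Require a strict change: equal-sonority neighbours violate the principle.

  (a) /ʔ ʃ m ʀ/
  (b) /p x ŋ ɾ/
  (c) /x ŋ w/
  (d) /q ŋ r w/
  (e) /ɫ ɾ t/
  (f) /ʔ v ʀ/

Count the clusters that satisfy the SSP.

5

(a) sonority 1-2-3-4: well-formed.
(b) sonority 1-2-3-4: well-formed.
(c) sonority 2-3-5: well-formed.
(d) sonority 1-3-4-5: well-formed.
(e) sonority 4-4-1: ill-formed.
(f) sonority 1-2-4: well-formed.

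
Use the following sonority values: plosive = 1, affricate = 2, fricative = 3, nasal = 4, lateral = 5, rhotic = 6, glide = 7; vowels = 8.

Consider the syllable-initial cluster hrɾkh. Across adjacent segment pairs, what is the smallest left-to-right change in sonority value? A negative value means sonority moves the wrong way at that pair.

/h/ — fricative, sonority 3.
/r/ — rhotic, sonority 6.
/ɾ/ — rhotic, sonority 6.
/k/ — plosive, sonority 1.
/h/ — fricative, sonority 3.
/h/→/r/: change +3.
/r/→/ɾ/: change +0.
/ɾ/→/k/: change -5.
/k/→/h/: change +2.
Minimum = -5.

-5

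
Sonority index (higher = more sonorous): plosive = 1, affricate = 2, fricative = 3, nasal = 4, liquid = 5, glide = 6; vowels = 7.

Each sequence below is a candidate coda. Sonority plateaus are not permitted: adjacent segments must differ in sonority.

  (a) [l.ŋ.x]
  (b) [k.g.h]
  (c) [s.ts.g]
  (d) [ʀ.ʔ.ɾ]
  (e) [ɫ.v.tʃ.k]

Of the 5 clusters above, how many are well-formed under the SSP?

(a) sonority 5-4-3: well-formed.
(b) sonority 1-1-3: ill-formed.
(c) sonority 3-2-1: well-formed.
(d) sonority 5-1-5: ill-formed.
(e) sonority 5-3-2-1: well-formed.

3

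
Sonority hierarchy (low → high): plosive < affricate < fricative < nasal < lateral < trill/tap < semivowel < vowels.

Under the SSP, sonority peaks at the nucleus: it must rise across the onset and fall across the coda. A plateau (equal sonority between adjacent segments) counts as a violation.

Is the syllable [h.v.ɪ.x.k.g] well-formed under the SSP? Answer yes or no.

no

Onset: /h/ is a fricative (sonority 3), /v/ is a fricative (sonority 3); then the nucleus /ɪ/ (sonority 8).
Onset profile 3-3-8 — does not strictly rise throughout.
Coda: /x/ is a fricative (sonority 3), /k/ is a plosive (sonority 1), /g/ is a plosive (sonority 1).
Coda profile 8-3-1-1 — does not strictly fall throughout.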